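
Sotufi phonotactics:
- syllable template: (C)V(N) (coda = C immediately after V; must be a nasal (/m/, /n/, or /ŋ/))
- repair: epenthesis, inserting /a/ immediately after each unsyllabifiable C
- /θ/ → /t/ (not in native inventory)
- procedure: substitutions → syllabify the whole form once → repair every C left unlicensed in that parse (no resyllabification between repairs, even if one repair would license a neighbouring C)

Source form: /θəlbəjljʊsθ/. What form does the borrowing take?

təlabəjalajʊsata

Substitution: /θ/ → /t/, giving /təlbəjljʊst/.
Under (C)V(N), the unsyllabifiable consonants are /l/, /j/, /l/, /s/, /t/ (only a nasal (/m/, /n/, or /ŋ/) is licensed in coda position; onsets are limited to one consonant).
Inserting the epenthetic vowel yields /l/ → /la/, /j/ → /ja/, /l/ → /la/, /s/ → /sa/, /t/ → /ta/.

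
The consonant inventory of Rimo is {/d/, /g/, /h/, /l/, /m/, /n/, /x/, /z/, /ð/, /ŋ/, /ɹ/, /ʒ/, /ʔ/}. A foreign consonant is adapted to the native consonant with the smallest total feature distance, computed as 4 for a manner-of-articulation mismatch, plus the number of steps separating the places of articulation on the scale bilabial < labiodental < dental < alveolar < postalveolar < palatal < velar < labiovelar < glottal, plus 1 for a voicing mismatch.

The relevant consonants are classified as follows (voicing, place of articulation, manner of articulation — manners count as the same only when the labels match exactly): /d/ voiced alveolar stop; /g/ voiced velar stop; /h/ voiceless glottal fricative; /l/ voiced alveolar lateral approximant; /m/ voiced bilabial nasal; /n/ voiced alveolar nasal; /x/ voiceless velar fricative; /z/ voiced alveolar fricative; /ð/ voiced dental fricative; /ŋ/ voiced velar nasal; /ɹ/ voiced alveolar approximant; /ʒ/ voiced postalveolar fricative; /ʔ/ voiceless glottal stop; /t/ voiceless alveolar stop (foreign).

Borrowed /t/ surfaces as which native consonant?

d

/d/ is closest: same manner (stop), place distance 0 (alveolar→alveolar), voicing differs (+1); total 1. Next closest is /g/ at distance 4.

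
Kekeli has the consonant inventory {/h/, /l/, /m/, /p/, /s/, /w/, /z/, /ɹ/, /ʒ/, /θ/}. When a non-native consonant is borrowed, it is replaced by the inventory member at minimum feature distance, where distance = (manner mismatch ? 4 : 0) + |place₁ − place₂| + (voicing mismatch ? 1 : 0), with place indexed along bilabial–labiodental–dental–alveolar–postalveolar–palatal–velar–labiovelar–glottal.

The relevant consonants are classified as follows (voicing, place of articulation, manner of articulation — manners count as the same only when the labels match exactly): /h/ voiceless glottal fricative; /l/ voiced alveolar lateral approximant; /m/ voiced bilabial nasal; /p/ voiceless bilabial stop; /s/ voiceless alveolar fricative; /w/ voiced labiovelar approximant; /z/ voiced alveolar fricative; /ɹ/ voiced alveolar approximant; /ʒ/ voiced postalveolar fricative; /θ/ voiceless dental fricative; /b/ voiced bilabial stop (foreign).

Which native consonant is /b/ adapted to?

p

/p/ is closest: same manner (stop), place distance 0 (bilabial→bilabial), voicing differs (+1); total 1. Next closest is /m/ at distance 4.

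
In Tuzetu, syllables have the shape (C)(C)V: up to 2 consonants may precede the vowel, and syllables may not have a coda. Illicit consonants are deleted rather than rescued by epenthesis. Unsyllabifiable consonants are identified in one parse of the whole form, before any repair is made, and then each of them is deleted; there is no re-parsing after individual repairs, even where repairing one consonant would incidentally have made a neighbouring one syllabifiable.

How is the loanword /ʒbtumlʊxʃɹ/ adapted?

btumlʊ

Syllabifying with onset maximization leaves /ʒ/, /x/, /ʃ/, /ɹ/ stranded (no codas are permitted; onsets may contain at most 2 consonants).
Each unlicensed consonant is deleted: /ʒ/, /x/, /ʃ/, /ɹ/.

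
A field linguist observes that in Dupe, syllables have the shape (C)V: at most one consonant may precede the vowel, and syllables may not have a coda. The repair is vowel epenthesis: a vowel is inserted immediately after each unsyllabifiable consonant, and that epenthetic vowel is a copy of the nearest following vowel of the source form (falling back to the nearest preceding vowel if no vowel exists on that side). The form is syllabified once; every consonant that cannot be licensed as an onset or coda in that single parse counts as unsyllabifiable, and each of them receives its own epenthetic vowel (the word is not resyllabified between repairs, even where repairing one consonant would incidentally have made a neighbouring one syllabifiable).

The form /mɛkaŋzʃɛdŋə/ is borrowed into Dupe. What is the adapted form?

The consonants /ŋ/, /z/, /d/ cannot be parsed into a legal (C)V syllable (no codas are permitted; onsets are limited to one consonant).
Each unlicensed consonant becomes the onset of a new syllable: /ŋ/ → /ŋɛ/, /z/ → /zɛ/, /d/ → /də/.

mɛkaŋɛzɛʃɛdəŋə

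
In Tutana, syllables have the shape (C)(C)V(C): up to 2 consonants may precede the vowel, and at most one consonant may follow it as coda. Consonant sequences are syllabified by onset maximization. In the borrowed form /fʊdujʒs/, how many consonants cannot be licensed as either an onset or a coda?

Under (C)(C)V(C), the unsyllabifiable consonants are /ʒ/, /s/ (at most one coda consonant is licensed; onsets may contain at most 2 consonants).

2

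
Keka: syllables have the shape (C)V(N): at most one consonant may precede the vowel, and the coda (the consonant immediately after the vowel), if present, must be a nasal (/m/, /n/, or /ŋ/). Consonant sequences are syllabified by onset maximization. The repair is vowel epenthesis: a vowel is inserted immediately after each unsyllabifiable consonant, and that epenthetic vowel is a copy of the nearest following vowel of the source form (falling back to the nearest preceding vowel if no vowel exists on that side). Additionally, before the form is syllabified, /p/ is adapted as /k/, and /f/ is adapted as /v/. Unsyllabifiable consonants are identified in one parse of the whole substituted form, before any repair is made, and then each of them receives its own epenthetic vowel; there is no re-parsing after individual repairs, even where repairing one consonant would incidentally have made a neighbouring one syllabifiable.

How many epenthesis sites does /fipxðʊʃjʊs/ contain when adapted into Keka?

4

After substitution the input is /vikxðʊʃjʊs/.
The unsyllabifiable consonants are /k/, /x/, /ʃ/, /s/; each receives one epenthetic vowel.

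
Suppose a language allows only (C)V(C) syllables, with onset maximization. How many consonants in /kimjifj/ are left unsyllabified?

1

Syllabifying with onset maximization leaves /j/ stranded (at most one coda consonant is licensed; onsets are limited to one consonant).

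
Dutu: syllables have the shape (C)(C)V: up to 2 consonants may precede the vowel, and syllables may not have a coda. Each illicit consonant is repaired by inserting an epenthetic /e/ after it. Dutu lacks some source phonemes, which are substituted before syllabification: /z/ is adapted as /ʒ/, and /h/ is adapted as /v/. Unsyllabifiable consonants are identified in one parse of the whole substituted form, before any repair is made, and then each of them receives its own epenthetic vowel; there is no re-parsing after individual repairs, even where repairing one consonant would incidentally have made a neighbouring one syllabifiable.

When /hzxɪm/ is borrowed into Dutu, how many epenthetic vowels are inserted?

2

After substitution the input is /vʒxɪm/.
The unsyllabifiable consonants are /v/, /m/; each receives one epenthetic vowel.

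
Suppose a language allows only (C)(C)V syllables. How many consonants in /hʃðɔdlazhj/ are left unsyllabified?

Syllabifying with onset maximization leaves /h/, /z/, /h/, /j/ stranded (no codas are permitted; onsets may contain at most 2 consonants).

4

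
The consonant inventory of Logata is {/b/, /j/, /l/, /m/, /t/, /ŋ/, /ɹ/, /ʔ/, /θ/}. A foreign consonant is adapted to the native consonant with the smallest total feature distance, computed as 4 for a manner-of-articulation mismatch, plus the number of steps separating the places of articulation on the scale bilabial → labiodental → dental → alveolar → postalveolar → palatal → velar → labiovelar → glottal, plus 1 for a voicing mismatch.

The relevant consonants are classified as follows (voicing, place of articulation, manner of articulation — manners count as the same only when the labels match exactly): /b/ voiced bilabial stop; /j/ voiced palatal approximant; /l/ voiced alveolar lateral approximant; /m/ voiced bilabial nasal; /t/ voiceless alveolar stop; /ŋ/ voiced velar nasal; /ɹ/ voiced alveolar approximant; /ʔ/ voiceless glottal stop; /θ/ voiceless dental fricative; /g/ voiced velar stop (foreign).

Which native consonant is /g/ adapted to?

ʔ

/ʔ/ is closest: same manner (stop), place distance 2 (velar→glottal), voicing differs (+1); total 3. Next closest is /t/ at distance 4.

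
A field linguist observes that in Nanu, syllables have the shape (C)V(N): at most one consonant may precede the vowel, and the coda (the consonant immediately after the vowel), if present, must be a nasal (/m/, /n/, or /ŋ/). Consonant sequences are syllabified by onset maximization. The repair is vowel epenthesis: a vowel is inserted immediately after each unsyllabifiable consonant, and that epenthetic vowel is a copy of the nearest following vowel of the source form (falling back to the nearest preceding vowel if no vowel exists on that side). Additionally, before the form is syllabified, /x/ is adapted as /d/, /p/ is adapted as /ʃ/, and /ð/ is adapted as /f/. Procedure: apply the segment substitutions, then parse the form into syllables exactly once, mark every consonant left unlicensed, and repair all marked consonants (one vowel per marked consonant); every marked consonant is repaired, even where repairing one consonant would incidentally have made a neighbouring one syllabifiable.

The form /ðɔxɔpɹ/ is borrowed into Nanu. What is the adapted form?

fɔdɔʃɔɹɔ

Substitution: /ð/ → /f/, /x/ → /d/, /p/ → /ʃ/, giving /fɔdɔʃɹ/.
The consonants /ʃ/, /ɹ/ cannot be parsed into a legal (C)V(N) syllable (only a nasal (/m/, /n/, or /ŋ/) is licensed in coda position; onsets are limited to one consonant).
Each unlicensed consonant becomes the onset of a new syllable: /ʃ/ → /ʃɔ/, /ɹ/ → /ɹɔ/.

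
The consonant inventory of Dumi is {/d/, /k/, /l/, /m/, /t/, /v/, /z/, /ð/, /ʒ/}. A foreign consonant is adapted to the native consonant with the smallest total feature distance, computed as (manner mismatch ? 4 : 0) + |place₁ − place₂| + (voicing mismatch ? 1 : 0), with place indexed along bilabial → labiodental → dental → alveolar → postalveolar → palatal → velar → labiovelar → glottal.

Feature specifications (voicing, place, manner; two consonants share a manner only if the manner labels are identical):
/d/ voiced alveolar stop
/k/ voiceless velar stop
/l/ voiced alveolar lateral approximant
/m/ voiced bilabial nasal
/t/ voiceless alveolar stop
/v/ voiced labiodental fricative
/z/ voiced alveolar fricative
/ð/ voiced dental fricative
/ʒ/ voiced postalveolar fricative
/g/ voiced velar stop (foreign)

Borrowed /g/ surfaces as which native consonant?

k

/k/ is closest: same manner (stop), place distance 0 (velar→velar), voicing differs (+1); total 1. Next closest is /d/ at distance 3.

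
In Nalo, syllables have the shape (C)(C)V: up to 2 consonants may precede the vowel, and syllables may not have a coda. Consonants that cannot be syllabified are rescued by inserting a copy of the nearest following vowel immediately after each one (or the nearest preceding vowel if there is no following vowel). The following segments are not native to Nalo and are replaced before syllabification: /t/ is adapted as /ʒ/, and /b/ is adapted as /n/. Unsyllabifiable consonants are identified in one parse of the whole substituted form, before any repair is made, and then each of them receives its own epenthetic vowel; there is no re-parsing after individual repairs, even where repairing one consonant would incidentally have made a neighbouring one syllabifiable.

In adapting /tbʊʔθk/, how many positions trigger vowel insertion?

3

After substitution the input is /ʒnʊʔθk/.
The unsyllabifiable consonants are /ʔ/, /θ/, /k/; each receives one epenthetic vowel.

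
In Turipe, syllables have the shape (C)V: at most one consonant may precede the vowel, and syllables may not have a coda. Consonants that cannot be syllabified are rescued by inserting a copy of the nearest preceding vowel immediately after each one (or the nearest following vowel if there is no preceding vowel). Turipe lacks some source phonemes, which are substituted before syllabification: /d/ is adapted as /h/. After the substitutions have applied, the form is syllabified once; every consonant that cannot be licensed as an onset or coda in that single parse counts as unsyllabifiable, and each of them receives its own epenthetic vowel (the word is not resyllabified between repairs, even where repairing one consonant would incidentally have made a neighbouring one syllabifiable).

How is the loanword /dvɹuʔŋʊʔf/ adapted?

Substitution: /d/ → /h/, giving /hvɹuʔŋʊʔf/.
Under (C)V, the unsyllabifiable consonants are /h/, /v/, /ʔ/, /ʔ/, /f/ (no codas are permitted; onsets are limited to one consonant).
Each unlicensed consonant becomes the onset of a new syllable: /h/ → /hu/, /v/ → /vu/, /ʔ/ → /ʔu/, /ʔ/ → /ʔʊ/, /f/ → /fʊ/.

huvuɹuʔuŋʊʔʊfʊ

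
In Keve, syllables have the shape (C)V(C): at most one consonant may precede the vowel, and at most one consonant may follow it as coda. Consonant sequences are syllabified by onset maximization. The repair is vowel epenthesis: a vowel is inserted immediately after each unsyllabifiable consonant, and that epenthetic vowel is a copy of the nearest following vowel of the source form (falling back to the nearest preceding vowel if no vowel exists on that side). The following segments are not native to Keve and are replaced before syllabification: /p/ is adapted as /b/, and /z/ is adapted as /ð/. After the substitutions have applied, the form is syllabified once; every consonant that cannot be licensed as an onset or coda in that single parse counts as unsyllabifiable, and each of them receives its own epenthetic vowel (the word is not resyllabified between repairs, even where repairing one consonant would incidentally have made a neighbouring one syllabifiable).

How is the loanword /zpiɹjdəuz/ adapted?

ðibiɹjədəuð

Substitution: /z/ → /ð/, /p/ → /b/, giving /ðbiɹjdəuð/.
The consonants /ð/, /j/ cannot be parsed into a legal (C)V(C) syllable (at most one coda consonant is licensed; onsets are limited to one consonant).
Epenthesis after each stranded consonant: /ð/ → /ði/, /j/ → /jə/.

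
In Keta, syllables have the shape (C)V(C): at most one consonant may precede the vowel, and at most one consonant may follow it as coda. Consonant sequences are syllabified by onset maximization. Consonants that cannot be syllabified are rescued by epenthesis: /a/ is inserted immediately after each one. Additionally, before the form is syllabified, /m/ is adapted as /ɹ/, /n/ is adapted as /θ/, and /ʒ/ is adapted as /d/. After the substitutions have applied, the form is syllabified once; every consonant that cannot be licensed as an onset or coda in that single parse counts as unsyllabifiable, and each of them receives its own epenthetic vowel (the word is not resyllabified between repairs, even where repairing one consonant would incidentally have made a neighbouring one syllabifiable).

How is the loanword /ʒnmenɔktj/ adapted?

Substitution: /ʒ/ → /d/, /n/ → /θ/, /m/ → /ɹ/, giving /dθɹeθɔktj/.
The consonants /d/, /θ/, /t/, /j/ cannot be parsed into a legal (C)V(C) syllable (at most one coda consonant is licensed; onsets are limited to one consonant).
Each unlicensed consonant becomes the onset of a new syllable: /d/ → /da/, /θ/ → /θa/, /t/ → /ta/, /j/ → /ja/.

daθaɹeθɔktaja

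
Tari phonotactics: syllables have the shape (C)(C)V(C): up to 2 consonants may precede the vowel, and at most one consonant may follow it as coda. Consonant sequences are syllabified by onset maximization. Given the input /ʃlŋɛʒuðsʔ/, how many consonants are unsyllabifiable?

3

The consonants /ʃ/, /s/, /ʔ/ cannot be parsed into a legal (C)(C)V(C) syllable (at most one coda consonant is licensed; onsets may contain at most 2 consonants).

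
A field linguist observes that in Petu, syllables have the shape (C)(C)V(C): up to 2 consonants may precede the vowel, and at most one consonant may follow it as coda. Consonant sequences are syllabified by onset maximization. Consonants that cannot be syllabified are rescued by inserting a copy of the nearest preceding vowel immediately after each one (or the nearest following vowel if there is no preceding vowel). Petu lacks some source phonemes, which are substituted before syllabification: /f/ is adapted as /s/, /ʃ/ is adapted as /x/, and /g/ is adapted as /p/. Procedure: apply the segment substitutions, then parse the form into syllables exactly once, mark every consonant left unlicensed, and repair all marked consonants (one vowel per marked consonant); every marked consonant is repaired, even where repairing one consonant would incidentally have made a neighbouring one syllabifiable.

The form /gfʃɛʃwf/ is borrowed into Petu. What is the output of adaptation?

Substitution: /g/ → /p/, /f/ → /s/, /ʃ/ → /x/, giving /psxɛxws/.
The consonants /p/, /w/, /s/ cannot be parsed into a legal (C)(C)V(C) syllable (at most one coda consonant is licensed; onsets may contain at most 2 consonants).
Inserting the epenthetic vowel yields /p/ → /pɛ/, /w/ → /wɛ/, /s/ → /sɛ/.

pɛsxɛxwɛsɛ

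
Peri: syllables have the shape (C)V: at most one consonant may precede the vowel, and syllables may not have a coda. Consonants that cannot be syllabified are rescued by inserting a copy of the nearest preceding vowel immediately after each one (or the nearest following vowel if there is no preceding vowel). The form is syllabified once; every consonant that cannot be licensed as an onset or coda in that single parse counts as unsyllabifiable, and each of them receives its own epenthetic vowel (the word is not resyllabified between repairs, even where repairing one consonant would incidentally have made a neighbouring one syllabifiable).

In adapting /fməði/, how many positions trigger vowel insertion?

1

The unsyllabifiable consonants are /f/; each receives one epenthetic vowel.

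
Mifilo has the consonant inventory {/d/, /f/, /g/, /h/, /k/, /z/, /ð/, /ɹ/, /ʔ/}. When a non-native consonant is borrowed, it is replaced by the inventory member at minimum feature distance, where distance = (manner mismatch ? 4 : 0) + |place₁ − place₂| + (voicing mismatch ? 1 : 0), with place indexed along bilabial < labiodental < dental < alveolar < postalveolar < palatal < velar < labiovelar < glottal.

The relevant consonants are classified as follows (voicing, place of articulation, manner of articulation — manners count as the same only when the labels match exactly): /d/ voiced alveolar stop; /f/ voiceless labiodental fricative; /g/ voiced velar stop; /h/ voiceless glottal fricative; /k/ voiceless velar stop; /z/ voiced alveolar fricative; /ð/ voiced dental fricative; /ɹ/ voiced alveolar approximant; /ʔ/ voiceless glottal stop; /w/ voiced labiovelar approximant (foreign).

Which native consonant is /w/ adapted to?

/ɹ/ is closest: same manner (approximant), place distance 4 (labiovelar→alveolar), same voicing; total 4. Next closest is /g/ at distance 5.

ɹ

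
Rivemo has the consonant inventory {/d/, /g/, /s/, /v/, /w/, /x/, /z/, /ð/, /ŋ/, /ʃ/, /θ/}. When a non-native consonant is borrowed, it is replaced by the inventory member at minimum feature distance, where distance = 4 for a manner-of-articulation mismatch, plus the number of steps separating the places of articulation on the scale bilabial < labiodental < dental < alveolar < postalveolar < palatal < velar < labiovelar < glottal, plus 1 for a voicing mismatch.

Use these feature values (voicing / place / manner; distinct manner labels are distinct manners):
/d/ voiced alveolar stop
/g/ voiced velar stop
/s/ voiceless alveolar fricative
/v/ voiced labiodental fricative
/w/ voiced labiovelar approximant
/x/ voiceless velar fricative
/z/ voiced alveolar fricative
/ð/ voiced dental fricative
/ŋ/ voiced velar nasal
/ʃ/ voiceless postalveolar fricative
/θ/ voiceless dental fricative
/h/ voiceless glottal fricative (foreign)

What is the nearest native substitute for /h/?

x

/x/ is closest: same manner (fricative), place distance 2 (glottal→velar), same voicing; total 2. Next closest is /ʃ/ at distance 4.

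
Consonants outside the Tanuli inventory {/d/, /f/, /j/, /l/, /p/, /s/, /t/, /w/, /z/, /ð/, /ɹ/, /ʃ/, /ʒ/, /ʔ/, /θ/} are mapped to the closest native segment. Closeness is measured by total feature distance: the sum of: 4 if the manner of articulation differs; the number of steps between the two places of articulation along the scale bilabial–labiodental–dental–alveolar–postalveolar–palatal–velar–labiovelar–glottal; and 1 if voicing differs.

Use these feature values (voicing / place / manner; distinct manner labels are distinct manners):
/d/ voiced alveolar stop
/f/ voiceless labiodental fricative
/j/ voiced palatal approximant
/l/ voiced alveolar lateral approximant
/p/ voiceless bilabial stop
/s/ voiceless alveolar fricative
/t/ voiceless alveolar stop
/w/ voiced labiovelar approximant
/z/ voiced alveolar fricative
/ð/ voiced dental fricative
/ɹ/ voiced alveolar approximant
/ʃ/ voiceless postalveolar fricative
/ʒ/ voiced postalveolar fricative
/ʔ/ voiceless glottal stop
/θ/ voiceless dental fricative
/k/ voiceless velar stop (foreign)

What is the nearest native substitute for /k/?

/ʔ/ is closest: same manner (stop), place distance 2 (velar→glottal), same voicing; total 2. Next closest is /t/ at distance 3.

ʔ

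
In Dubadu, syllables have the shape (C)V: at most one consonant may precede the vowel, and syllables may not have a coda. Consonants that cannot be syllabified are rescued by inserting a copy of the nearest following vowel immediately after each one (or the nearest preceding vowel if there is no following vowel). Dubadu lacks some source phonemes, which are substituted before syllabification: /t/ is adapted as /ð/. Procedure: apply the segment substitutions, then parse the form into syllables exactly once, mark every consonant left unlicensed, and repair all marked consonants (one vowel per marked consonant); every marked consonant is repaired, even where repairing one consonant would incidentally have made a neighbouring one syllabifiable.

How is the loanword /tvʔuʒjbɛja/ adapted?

ðuvuʔuʒɛjɛbɛja

Substitution: /t/ → /ð/, giving /ðvʔuʒjbɛja/.
Under (C)V, the unsyllabifiable consonants are /ð/, /v/, /ʒ/, /j/ (no codas are permitted; onsets are limited to one consonant).
Epenthesis after each stranded consonant: /ð/ → /ðu/, /v/ → /vu/, /ʒ/ → /ʒɛ/, /j/ → /jɛ/.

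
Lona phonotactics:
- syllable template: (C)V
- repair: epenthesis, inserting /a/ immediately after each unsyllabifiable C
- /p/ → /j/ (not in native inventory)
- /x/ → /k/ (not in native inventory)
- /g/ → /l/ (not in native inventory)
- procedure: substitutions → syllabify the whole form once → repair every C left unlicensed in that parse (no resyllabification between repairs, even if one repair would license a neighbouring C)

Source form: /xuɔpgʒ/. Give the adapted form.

Substitution: /x/ → /k/, /p/ → /j/, /g/ → /l/, giving /kuɔjlʒ/.
The consonants /j/, /l/, /ʒ/ cannot be parsed into a legal (C)V syllable (no codas are permitted; onsets are limited to one consonant).
Epenthesis after each stranded consonant: /j/ → /ja/, /l/ → /la/, /ʒ/ → /ʒa/.

kuɔjalaʒa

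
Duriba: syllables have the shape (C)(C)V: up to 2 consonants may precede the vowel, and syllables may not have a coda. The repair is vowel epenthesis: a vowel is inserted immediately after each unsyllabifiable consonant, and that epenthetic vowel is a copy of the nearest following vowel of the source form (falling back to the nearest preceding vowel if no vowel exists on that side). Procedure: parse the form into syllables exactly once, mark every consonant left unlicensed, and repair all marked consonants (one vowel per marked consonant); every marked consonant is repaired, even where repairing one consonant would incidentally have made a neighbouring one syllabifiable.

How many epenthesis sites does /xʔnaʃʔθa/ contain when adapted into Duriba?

2

The unsyllabifiable consonants are /x/, /ʃ/; each receives one epenthetic vowel.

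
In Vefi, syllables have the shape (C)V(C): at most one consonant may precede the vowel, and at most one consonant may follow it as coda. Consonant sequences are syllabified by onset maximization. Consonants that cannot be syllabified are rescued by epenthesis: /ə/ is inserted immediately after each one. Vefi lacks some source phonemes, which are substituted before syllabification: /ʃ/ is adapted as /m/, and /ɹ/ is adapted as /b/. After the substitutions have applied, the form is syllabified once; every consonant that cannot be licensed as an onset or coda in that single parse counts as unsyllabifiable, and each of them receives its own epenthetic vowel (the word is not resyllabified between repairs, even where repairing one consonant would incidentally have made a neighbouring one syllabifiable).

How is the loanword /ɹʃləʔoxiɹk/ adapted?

Substitution: /ɹ/ → /b/, /ʃ/ → /m/, giving /bmləʔoxibk/.
Syllabifying with onset maximization leaves /b/, /m/, /k/ stranded (at most one coda consonant is licensed; onsets are limited to one consonant).
Inserting the epenthetic vowel yields /b/ → /bə/, /m/ → /mə/, /k/ → /kə/.

bəmələʔoxibkə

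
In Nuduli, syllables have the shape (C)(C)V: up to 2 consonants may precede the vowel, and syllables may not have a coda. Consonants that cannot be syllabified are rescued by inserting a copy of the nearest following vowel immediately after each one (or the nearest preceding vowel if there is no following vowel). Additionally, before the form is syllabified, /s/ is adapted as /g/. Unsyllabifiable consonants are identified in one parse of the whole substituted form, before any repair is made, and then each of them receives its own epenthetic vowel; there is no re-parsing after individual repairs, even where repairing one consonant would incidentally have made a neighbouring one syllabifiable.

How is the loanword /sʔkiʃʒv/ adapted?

Substitution: /s/ → /g/, giving /gʔkiʃʒv/.
Under (C)(C)V, the unsyllabifiable consonants are /g/, /ʃ/, /ʒ/, /v/ (no codas are permitted; onsets may contain at most 2 consonants).
Inserting the epenthetic vowel yields /g/ → /gi/, /ʃ/ → /ʃi/, /ʒ/ → /ʒi/, /v/ → /vi/.

giʔkiʃiʒivi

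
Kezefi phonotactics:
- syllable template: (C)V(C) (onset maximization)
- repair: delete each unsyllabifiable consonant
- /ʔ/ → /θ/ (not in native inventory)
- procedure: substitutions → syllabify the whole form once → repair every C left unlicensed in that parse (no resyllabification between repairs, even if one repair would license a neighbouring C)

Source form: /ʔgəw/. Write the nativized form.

gəw

Substitution: /ʔ/ → /θ/, giving /θgəw/.
Under (C)V(C), the unsyllabifiable consonants are /θ/ (at most one coda consonant is licensed; onsets are limited to one consonant).
Deleting the stranded consonants removes /θ/.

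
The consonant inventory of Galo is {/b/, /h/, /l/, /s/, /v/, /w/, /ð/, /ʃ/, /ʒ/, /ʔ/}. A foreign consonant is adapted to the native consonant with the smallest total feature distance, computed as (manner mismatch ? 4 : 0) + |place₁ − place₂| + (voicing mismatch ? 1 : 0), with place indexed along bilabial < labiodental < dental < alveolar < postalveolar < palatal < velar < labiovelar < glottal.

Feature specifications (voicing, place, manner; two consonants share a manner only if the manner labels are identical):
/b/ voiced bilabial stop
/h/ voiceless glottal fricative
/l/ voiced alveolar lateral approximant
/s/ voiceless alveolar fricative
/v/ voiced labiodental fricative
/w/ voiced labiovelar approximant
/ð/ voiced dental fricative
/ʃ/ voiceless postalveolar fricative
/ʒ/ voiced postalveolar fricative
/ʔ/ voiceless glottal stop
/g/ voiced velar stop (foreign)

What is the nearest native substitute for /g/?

/ʔ/ is closest: same manner (stop), place distance 2 (velar→glottal), voicing differs (+1); total 3. Next closest is /w/ at distance 5.

ʔ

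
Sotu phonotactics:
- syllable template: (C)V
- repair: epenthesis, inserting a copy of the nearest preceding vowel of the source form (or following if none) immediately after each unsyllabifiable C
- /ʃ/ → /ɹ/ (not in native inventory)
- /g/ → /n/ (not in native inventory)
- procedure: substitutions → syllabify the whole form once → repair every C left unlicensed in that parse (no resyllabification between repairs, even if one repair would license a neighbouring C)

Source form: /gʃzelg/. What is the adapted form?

neɹezelene

Substitution: /g/ → /n/, /ʃ/ → /ɹ/, giving /nɹzeln/.
Syllabifying with onset maximization leaves /n/, /ɹ/, /l/, /n/ stranded (no codas are permitted; onsets are limited to one consonant).
Each unlicensed consonant becomes the onset of a new syllable: /n/ → /ne/, /ɹ/ → /ɹe/, /l/ → /le/, /n/ → /ne/.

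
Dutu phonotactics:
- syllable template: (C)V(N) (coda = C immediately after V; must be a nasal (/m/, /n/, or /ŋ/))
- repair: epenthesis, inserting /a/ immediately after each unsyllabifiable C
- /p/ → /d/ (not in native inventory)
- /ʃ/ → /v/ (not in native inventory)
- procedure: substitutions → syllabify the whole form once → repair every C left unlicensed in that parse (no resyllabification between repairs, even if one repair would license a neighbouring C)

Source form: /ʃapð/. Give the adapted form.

vadaða

Substitution: /ʃ/ → /v/, /p/ → /d/, giving /vadð/.
Under (C)V(N), the unsyllabifiable consonants are /d/, /ð/ (only a nasal (/m/, /n/, or /ŋ/) is licensed in coda position; onsets are limited to one consonant).
Epenthesis after each stranded consonant: /d/ → /da/, /ð/ → /ða/.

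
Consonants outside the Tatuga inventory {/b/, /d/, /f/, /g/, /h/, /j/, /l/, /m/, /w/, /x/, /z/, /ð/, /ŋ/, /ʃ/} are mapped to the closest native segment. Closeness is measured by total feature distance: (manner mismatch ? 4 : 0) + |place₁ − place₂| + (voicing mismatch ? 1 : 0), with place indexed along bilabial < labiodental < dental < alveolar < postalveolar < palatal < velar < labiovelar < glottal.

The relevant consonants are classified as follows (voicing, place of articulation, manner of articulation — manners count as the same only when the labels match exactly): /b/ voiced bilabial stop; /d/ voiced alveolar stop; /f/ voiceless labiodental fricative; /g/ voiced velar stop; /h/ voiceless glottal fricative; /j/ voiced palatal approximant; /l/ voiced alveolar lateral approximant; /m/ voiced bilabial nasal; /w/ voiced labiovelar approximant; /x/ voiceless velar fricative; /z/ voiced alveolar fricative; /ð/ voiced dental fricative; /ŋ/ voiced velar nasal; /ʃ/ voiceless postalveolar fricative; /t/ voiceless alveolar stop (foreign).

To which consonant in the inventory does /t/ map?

d

/d/ is closest: same manner (stop), place distance 0 (alveolar→alveolar), voicing differs (+1); total 1. Next closest is /b/ at distance 4.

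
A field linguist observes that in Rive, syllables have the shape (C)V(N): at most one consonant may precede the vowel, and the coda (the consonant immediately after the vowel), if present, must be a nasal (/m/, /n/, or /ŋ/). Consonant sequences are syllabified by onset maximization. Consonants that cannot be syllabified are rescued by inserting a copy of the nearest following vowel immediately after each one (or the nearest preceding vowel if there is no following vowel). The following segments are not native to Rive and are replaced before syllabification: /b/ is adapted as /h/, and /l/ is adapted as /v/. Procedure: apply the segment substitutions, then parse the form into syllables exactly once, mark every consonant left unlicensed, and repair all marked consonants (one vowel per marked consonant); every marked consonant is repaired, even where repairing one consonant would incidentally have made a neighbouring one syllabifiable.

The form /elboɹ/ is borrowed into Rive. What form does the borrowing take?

evohoɹo

Substitution: /l/ → /v/, /b/ → /h/, giving /evhoɹ/.
Under (C)V(N), the unsyllabifiable consonants are /v/, /ɹ/ (only a nasal (/m/, /n/, or /ŋ/) is licensed in coda position; onsets are limited to one consonant).
Inserting the epenthetic vowel yields /v/ → /vo/, /ɹ/ → /ɹo/.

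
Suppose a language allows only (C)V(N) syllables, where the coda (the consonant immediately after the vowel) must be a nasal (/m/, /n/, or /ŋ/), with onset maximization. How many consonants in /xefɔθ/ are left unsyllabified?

The consonants /θ/ cannot be parsed into a legal (C)V(N) syllable (only a nasal (/m/, /n/, or /ŋ/) is licensed in coda position; onsets are limited to one consonant).

1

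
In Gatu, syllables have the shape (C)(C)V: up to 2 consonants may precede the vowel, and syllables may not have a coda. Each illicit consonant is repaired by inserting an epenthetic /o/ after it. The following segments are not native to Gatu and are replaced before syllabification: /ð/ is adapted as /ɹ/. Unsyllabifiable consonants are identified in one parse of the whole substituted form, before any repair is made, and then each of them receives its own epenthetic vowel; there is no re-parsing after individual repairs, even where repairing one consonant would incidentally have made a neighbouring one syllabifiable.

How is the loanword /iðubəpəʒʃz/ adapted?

Substitution: /ð/ → /ɹ/, giving /iɹubəpəʒʃz/.
The consonants /ʒ/, /ʃ/, /z/ cannot be parsed into a legal (C)(C)V syllable (no codas are permitted; onsets may contain at most 2 consonants).
Each unlicensed consonant becomes the onset of a new syllable: /ʒ/ → /ʒo/, /ʃ/ → /ʃo/, /z/ → /zo/.

iɹubəpəʒoʃozo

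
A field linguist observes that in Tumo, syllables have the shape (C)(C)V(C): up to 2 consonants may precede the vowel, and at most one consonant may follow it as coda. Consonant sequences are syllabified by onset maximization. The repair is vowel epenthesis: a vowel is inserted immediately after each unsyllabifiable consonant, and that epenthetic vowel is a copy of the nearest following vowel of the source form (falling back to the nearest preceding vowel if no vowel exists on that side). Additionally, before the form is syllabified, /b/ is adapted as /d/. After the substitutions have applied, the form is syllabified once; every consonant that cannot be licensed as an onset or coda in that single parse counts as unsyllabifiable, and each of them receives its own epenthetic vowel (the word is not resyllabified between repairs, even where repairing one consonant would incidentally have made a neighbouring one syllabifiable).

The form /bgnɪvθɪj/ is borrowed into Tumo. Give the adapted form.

Substitution: /b/ → /d/, giving /dgnɪvθɪj/.
Under (C)(C)V(C), the unsyllabifiable consonants are /d/ (at most one coda consonant is licensed; onsets may contain at most 2 consonants).
Each unlicensed consonant becomes the onset of a new syllable: /d/ → /dɪ/.

dɪgnɪvθɪj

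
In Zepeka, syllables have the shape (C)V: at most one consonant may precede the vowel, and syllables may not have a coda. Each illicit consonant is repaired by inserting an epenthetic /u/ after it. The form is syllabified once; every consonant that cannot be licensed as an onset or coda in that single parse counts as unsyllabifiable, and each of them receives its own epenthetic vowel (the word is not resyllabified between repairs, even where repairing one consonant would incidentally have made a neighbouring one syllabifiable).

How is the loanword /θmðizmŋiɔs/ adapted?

Syllabifying with onset maximization leaves /θ/, /m/, /z/, /m/, /s/ stranded (no codas are permitted; onsets are limited to one consonant).
Each unlicensed consonant becomes the onset of a new syllable: /θ/ → /θu/, /m/ → /mu/, /z/ → /zu/, /m/ → /mu/, /s/ → /su/.

θumuðizumuŋiɔsu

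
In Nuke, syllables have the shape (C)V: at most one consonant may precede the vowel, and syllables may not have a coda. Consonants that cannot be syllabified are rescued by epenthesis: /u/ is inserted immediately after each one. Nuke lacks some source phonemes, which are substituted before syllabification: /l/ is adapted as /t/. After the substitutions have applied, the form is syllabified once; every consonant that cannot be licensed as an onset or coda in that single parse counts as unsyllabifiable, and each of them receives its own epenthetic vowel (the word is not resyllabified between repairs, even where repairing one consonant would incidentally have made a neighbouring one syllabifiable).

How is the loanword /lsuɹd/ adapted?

tusuɹudu

Substitution: /l/ → /t/, giving /tsuɹd/.
The consonants /t/, /ɹ/, /d/ cannot be parsed into a legal (C)V syllable (no codas are permitted; onsets are limited to one consonant).
Epenthesis after each stranded consonant: /t/ → /tu/, /ɹ/ → /ɹu/, /d/ → /du/.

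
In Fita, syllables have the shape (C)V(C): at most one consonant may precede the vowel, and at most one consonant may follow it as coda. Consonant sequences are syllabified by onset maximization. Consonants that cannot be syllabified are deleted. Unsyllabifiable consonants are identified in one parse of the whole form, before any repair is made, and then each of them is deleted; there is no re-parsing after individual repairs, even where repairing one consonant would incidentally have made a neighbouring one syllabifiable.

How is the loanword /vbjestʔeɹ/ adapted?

jesʔeɹ

Under (C)V(C), the unsyllabifiable consonants are /v/, /b/, /t/ (at most one coda consonant is licensed; onsets are limited to one consonant).
Deleting the stranded consonants removes /v/, /b/, /t/.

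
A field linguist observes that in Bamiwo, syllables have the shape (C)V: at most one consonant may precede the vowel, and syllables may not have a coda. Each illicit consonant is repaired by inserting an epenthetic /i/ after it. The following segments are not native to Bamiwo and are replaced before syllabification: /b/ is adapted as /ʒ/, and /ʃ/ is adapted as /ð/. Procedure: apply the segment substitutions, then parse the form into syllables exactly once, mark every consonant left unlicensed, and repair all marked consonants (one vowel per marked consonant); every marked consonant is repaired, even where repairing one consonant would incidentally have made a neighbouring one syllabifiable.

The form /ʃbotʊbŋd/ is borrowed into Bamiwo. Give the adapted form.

ðiʒotʊʒiŋidi

Substitution: /ʃ/ → /ð/, /b/ → /ʒ/, giving /ðʒotʊʒŋd/.
Under (C)V, the unsyllabifiable consonants are /ð/, /ʒ/, /ŋ/, /d/ (no codas are permitted; onsets are limited to one consonant).
Inserting the epenthetic vowel yields /ð/ → /ði/, /ʒ/ → /ʒi/, /ŋ/ → /ŋi/, /d/ → /di/.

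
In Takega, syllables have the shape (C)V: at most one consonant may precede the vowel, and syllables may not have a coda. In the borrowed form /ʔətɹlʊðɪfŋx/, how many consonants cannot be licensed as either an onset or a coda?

5

Syllabifying with onset maximization leaves /t/, /ɹ/, /f/, /ŋ/, /x/ stranded (no codas are permitted; onsets are limited to one consonant).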